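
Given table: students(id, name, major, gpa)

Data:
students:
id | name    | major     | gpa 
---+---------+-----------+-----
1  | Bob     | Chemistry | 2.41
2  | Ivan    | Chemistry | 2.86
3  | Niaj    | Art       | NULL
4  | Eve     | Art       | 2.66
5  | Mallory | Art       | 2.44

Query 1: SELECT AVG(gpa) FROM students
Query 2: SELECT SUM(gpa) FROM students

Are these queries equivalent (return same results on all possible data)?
No, not equivalent

Query 1 returns: [(2.5925000000000002,)]
Query 2 returns: [(10.370000000000001,)]

Reason: AVG vs SUM give different aggregate values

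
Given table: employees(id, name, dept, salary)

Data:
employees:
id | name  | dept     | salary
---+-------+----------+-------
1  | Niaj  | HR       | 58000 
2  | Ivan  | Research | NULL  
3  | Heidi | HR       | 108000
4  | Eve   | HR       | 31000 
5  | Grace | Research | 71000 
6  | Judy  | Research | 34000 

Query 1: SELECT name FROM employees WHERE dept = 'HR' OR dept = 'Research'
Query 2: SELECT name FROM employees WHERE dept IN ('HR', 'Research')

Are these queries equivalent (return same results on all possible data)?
Yes, equivalent

Both queries return: [('Eve',), ('Grace',), ('Heidi',), ('Ivan',), ('Judy',), ('Niaj',)]

Reason: OR vs IN are equivalent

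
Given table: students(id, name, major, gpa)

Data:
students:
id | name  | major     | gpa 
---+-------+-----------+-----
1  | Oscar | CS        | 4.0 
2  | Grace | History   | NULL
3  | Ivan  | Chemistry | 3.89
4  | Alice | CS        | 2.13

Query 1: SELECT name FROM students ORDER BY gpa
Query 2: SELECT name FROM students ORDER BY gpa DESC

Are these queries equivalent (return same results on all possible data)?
No, not equivalent

Query 1 returns: [('Grace',), ('Alice',), ('Ivan',), ('Oscar',)]
Query 2 returns: [('Oscar',), ('Ivan',), ('Alice',), ('Grace',)]

Reason: ASC vs DESC gives opposite ordering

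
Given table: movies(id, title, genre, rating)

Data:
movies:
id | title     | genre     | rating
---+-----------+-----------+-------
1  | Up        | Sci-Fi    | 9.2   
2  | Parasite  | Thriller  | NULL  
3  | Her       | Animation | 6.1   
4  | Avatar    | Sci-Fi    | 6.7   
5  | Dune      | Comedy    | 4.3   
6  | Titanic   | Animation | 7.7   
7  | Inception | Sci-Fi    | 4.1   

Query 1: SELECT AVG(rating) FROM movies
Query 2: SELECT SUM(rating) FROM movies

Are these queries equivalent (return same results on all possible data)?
No, not equivalent

Query 1 returns: [(6.3500000000000005,)]
Query 2 returns: [(38.1,)]

Reason: AVG vs SUM give different aggregate values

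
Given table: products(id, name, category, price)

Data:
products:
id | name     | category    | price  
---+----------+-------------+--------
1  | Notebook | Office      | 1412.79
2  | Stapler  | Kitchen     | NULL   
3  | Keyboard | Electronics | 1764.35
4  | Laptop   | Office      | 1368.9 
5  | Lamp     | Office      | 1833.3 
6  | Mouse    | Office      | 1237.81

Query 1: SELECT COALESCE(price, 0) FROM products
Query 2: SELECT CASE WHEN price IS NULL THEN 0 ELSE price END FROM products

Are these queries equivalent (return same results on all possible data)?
Yes, equivalent

Both queries return: [(0,), (1237.81,), (1368.9,), (1412.79,), (1764.35,), (1833.3,)]

Reason: COALESCE vs CASE for NULL handling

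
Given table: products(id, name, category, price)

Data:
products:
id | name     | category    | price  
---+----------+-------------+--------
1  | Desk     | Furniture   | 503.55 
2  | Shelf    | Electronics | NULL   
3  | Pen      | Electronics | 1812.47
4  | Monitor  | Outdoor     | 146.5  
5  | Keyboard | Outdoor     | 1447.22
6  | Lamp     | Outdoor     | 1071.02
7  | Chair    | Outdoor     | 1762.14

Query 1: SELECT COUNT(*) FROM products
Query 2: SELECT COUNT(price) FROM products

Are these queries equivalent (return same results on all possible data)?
No, not equivalent

Query 1 returns: [(7,)]
Query 2 returns: [(6,)]

Reason: COUNT(*) includes NULLs, COUNT(column) excludes them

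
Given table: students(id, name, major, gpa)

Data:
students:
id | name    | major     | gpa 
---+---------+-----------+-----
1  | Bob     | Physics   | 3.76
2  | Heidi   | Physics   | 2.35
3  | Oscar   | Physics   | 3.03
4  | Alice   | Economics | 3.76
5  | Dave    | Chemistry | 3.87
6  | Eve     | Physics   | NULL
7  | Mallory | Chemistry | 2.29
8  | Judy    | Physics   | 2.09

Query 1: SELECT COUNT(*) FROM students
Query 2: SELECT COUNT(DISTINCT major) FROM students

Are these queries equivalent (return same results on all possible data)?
No, not equivalent

Query 1 returns: [(8,)]
Query 2 returns: [(3,)]

Reason: COUNT(*) counts rows, COUNT(DISTINCT major) counts unique majors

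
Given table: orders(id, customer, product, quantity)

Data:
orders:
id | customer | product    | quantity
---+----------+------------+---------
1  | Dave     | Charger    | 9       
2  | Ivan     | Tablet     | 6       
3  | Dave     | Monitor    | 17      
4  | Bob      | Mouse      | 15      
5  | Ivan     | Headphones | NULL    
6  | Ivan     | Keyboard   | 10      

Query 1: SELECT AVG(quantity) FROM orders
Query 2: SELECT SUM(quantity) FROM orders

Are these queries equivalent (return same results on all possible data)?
No, not equivalent

Query 1 returns: [(11.4,)]
Query 2 returns: [(57,)]

Reason: AVG vs SUM give different aggregate values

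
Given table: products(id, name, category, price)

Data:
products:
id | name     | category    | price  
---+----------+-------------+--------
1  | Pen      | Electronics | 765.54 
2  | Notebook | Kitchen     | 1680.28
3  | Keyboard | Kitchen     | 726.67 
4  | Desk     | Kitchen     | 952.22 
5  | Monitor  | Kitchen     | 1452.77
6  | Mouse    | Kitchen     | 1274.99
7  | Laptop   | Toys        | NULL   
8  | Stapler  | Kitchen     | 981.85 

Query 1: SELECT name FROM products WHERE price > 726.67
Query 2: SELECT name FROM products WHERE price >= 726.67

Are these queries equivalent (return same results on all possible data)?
No, not equivalent

Query 1 returns: [('Pen',), ('Notebook',), ('Desk',), ('Monitor',), ('Mouse',), ('Stapler',)]
Query 2 returns: [('Pen',), ('Notebook',), ('Keyboard',), ('Desk',), ('Monitor',), ('Mouse',), ('Stapler',)]

Reason: > vs >= gives different results when price = 726.67 exists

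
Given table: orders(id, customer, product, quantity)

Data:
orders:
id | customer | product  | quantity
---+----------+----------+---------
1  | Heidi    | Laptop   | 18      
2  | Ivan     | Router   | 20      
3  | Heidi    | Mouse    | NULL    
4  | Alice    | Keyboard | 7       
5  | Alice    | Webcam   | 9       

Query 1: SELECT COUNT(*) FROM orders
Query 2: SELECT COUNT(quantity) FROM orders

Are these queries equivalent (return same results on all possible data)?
No, not equivalent

Query 1 returns: [(5,)]
Query 2 returns: [(4,)]

Reason: COUNT(*) includes NULLs, COUNT(column) excludes them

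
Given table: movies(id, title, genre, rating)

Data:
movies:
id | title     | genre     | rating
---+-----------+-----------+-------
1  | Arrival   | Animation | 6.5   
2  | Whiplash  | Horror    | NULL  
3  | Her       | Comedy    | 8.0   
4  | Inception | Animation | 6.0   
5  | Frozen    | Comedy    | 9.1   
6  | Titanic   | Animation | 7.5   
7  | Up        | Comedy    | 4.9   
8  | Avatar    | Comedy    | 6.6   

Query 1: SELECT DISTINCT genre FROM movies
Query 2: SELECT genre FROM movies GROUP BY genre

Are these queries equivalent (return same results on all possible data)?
Yes, equivalent

Both queries return: [('Animation',), ('Comedy',), ('Horror',)]

Reason: Both get unique genres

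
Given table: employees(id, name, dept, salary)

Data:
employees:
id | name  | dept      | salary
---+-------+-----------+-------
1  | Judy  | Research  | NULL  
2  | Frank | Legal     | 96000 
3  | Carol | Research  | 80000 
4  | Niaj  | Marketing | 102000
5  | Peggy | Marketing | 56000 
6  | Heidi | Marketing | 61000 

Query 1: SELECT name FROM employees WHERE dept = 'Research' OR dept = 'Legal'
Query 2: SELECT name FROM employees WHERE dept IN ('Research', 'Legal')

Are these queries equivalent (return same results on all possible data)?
Yes, equivalent

Both queries return: [('Carol',), ('Frank',), ('Judy',)]

Reason: OR vs IN are equivalent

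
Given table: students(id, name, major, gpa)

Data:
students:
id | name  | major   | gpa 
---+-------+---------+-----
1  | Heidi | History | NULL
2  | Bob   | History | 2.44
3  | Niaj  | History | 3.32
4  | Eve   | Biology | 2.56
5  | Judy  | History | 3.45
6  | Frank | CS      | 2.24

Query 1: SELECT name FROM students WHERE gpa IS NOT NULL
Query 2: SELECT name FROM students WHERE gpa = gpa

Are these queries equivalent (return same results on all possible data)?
Yes, equivalent

Both queries return: [('Bob',), ('Eve',), ('Frank',), ('Judy',), ('Niaj',)]

Reason: IS NOT NULL vs self-equality (both exclude NULLs)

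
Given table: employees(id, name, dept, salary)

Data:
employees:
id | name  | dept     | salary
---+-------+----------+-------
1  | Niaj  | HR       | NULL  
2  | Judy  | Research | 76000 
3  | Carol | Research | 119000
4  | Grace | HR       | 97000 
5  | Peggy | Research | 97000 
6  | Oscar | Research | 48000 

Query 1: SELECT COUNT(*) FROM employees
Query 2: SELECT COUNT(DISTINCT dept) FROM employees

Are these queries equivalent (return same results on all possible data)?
No, not equivalent

Query 1 returns: [(6,)]
Query 2 returns: [(2,)]

Reason: COUNT(*) counts rows, COUNT(DISTINCT dept) counts unique depts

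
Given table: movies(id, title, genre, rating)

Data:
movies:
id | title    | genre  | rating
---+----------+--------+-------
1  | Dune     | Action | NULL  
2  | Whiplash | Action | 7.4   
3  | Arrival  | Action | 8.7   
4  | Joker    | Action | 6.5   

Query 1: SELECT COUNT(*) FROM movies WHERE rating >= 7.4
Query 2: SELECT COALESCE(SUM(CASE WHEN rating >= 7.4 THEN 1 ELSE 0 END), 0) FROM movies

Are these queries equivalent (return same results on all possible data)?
Yes, equivalent

Both queries return: [(2,)]

Reason: COUNT with WHERE vs conditional SUM (COALESCE handles empty-table NULL)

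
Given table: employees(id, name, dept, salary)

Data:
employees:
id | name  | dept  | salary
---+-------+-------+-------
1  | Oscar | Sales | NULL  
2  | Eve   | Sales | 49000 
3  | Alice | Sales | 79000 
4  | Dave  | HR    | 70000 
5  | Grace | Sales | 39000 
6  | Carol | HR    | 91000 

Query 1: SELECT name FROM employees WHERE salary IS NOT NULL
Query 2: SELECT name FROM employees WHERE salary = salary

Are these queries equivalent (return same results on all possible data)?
Yes, equivalent

Both queries return: [('Alice',), ('Carol',), ('Dave',), ('Eve',), ('Grace',)]

Reason: IS NOT NULL vs self-equality (both exclude NULLs)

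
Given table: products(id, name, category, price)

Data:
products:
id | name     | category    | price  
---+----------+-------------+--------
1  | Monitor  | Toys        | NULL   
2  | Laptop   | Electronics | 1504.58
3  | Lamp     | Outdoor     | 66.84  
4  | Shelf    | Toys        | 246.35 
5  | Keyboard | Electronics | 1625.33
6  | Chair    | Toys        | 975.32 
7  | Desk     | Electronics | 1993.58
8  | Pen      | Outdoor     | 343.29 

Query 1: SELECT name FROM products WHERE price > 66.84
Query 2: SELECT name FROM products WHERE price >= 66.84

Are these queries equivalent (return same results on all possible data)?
No, not equivalent

Query 1 returns: [('Laptop',), ('Shelf',), ('Keyboard',), ('Chair',), ('Desk',), ('Pen',)]
Query 2 returns: [('Laptop',), ('Lamp',), ('Shelf',), ('Keyboard',), ('Chair',), ('Desk',), ('Pen',)]

Reason: > vs >= gives different results when price = 66.84 exists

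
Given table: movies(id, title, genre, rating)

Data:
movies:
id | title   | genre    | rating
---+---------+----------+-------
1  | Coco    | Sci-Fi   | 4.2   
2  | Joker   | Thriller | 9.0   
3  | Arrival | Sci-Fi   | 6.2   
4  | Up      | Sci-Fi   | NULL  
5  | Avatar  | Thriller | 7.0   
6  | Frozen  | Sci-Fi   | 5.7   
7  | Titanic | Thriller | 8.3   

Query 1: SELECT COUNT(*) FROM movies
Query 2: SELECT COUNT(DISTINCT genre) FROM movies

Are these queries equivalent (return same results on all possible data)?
No, not equivalent

Query 1 returns: [(7,)]
Query 2 returns: [(2,)]

Reason: COUNT(*) counts rows, COUNT(DISTINCT genre) counts unique genres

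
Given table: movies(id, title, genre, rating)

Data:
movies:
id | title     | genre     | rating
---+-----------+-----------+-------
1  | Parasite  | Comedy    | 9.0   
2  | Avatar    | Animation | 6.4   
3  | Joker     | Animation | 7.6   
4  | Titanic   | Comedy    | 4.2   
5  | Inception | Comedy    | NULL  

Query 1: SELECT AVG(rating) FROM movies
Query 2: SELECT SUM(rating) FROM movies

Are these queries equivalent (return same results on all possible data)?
No, not equivalent

Query 1 returns: [(6.8,)]
Query 2 returns: [(27.2,)]

Reason: AVG vs SUM give different aggregate values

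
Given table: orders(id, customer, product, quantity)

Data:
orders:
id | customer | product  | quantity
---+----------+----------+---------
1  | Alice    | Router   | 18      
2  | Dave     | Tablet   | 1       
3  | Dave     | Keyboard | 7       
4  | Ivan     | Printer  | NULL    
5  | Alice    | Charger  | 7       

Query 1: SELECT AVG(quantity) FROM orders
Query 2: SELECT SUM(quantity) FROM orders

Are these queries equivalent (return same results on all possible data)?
No, not equivalent

Query 1 returns: [(8.25,)]
Query 2 returns: [(33,)]

Reason: AVG vs SUM give different aggregate values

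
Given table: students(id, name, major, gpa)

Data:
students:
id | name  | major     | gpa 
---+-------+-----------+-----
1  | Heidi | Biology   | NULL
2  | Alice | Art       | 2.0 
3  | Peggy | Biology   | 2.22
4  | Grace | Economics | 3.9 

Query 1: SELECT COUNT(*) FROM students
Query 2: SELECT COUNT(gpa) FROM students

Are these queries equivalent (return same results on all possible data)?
No, not equivalent

Query 1 returns: [(4,)]
Query 2 returns: [(3,)]

Reason: COUNT(*) includes NULLs, COUNT(column) excludes them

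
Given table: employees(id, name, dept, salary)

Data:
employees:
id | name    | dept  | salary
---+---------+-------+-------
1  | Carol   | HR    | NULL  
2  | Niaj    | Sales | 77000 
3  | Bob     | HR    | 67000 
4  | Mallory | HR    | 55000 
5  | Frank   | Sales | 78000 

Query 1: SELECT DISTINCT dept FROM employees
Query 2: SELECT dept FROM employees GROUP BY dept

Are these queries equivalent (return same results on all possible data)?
Yes, equivalent

Both queries return: [('HR',), ('Sales',)]

Reason: Both get unique depts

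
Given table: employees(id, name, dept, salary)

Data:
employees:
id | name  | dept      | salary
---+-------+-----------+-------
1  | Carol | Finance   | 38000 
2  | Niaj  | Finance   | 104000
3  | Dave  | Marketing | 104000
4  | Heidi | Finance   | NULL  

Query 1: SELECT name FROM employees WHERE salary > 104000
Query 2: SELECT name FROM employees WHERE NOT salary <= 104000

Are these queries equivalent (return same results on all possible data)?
Yes, equivalent

Both queries return: []

Reason: Both filter salary > 104000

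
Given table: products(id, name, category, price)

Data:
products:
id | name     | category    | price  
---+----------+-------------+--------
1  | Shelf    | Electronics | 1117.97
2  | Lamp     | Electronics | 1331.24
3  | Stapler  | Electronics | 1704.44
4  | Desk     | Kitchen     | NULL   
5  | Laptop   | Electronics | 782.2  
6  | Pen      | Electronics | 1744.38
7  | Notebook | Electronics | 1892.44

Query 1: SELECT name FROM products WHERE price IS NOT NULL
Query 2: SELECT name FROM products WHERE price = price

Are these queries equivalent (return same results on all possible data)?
Yes, equivalent

Both queries return: [('Lamp',), ('Laptop',), ('Notebook',), ('Pen',), ('Shelf',), ('Stapler',)]

Reason: IS NOT NULL vs self-equality (both exclude NULLs)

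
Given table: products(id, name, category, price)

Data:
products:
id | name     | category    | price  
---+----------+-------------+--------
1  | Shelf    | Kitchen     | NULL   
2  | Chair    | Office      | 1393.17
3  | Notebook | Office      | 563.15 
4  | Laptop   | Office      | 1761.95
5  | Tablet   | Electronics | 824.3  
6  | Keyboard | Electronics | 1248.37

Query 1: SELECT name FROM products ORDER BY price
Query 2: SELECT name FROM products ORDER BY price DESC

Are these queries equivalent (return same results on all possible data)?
No, not equivalent

Query 1 returns: [('Shelf',), ('Notebook',), ('Tablet',), ('Keyboard',), ('Chair',), ('Laptop',)]
Query 2 returns: [('Laptop',), ('Chair',), ('Keyboard',), ('Tablet',), ('Notebook',), ('Shelf',)]

Reason: ASC vs DESC gives opposite ordering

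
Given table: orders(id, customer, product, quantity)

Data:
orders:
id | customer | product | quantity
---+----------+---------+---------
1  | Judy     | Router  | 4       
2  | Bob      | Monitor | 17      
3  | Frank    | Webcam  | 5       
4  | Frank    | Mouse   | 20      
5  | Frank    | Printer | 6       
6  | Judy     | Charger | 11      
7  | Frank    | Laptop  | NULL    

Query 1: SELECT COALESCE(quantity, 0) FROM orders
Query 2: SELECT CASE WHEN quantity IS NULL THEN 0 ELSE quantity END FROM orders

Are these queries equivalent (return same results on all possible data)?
Yes, equivalent

Both queries return: [(0,), (4,), (5,), (6,), (11,), (17,), (20,)]

Reason: COALESCE vs CASE for NULL handling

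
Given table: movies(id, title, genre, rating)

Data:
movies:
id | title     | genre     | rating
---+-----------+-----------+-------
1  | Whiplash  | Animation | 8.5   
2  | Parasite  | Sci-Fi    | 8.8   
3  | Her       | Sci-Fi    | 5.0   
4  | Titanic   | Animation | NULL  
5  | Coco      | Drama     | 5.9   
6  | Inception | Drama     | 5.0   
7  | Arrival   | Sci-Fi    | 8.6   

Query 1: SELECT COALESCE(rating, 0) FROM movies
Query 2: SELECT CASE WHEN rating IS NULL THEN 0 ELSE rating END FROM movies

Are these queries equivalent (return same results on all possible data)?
Yes, equivalent

Both queries return: [(0,), (5.0,), (5.0,), (5.9,), (8.5,), (8.6,), (8.8,)]

Reason: COALESCE vs CASE for NULL handling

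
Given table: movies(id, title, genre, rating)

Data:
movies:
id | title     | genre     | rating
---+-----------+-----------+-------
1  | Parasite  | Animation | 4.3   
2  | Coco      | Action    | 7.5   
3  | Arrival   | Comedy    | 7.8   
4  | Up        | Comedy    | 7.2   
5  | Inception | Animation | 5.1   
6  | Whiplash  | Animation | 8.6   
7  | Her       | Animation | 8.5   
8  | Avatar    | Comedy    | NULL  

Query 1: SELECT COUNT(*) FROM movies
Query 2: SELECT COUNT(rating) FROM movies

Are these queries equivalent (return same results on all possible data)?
No, not equivalent

Query 1 returns: [(8,)]
Query 2 returns: [(7,)]

Reason: COUNT(*) includes NULLs, COUNT(column) excludes them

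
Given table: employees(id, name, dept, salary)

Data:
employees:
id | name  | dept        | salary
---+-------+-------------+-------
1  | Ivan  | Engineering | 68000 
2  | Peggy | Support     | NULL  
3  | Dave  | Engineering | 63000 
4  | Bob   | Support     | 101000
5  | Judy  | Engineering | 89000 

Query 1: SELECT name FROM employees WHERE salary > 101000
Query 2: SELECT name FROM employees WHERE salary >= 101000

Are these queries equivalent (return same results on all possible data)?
No, not equivalent

Query 1 returns: []
Query 2 returns: [('Bob',)]

Reason: > vs >= gives different results when salary = 101000 exists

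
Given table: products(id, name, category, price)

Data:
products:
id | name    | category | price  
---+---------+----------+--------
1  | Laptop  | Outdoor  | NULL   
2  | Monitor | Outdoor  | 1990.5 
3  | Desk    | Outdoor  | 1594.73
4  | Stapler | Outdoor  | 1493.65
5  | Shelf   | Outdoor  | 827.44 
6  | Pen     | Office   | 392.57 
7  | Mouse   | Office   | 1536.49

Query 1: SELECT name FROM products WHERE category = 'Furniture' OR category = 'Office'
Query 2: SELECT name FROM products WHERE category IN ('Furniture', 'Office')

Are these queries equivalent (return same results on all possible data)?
Yes, equivalent

Both queries return: [('Mouse',), ('Pen',)]

Reason: OR vs IN are equivalent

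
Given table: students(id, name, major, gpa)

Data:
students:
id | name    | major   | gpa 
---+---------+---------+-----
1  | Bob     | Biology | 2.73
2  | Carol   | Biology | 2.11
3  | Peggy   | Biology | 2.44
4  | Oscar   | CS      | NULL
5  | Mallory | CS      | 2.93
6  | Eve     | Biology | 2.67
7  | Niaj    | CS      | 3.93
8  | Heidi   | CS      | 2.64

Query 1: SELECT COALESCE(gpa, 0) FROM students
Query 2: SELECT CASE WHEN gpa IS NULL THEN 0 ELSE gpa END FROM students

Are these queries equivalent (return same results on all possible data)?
Yes, equivalent

Both queries return: [(0,), (2.11,), (2.44,), (2.64,), (2.67,), (2.73,), (2.93,), (3.93,)]

Reason: COALESCE vs CASE for NULL handling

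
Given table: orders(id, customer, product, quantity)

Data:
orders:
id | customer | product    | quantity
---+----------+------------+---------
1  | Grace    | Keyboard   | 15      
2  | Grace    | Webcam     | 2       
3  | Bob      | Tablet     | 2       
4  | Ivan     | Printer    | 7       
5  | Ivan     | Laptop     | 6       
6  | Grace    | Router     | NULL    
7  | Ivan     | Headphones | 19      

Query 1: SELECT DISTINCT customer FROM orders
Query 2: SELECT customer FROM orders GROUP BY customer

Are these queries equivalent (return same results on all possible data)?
Yes, equivalent

Both queries return: [('Bob',), ('Grace',), ('Ivan',)]

Reason: Both get unique customers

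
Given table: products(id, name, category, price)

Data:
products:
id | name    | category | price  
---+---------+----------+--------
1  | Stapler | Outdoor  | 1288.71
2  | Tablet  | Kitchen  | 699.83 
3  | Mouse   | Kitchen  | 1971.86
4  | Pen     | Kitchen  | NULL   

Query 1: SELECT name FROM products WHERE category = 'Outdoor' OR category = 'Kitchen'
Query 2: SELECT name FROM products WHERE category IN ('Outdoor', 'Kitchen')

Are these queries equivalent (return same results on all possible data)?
Yes, equivalent

Both queries return: [('Mouse',), ('Pen',), ('Stapler',), ('Tablet',)]

Reason: OR vs IN are equivalent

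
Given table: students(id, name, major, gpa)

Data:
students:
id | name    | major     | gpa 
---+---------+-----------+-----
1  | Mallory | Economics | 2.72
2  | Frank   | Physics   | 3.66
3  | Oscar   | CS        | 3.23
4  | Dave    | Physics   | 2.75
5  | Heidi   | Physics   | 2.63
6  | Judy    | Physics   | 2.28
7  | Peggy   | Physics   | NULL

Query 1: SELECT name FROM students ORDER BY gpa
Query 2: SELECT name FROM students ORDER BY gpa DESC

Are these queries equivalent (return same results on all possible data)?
No, not equivalent

Query 1 returns: [('Peggy',), ('Judy',), ('Heidi',), ('Mallory',), ('Dave',), ('Oscar',), ('Frank',)]
Query 2 returns: [('Frank',), ('Oscar',), ('Dave',), ('Mallory',), ('Heidi',), ('Judy',), ('Peggy',)]

Reason: ASC vs DESC gives opposite ordering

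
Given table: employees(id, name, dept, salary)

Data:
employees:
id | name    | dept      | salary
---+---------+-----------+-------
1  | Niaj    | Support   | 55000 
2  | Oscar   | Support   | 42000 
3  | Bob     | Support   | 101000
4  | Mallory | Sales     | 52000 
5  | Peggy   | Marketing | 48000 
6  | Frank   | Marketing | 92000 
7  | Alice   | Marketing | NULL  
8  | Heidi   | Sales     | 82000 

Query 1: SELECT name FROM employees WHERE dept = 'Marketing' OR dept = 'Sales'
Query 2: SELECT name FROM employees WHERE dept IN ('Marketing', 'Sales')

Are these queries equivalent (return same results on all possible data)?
Yes, equivalent

Both queries return: [('Alice',), ('Frank',), ('Heidi',), ('Mallory',), ('Peggy',)]

Reason: OR vs IN are equivalent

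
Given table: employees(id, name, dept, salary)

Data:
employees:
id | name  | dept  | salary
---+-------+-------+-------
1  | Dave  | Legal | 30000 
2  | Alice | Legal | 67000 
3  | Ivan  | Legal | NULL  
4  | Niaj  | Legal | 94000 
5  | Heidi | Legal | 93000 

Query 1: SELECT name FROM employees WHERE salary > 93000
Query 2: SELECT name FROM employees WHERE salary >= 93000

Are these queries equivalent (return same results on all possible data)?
No, not equivalent

Query 1 returns: [('Niaj',)]
Query 2 returns: [('Niaj',), ('Heidi',)]

Reason: > vs >= gives different results when salary = 93000 exists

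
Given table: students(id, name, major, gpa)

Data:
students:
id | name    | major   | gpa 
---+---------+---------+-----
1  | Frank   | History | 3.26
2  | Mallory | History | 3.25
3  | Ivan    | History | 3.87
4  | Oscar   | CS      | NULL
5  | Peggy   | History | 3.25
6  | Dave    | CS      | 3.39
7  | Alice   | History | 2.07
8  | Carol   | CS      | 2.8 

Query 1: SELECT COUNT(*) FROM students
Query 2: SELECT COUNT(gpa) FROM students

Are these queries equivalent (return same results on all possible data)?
No, not equivalent

Query 1 returns: [(8,)]
Query 2 returns: [(7,)]

Reason: COUNT(*) includes NULLs, COUNT(column) excludes them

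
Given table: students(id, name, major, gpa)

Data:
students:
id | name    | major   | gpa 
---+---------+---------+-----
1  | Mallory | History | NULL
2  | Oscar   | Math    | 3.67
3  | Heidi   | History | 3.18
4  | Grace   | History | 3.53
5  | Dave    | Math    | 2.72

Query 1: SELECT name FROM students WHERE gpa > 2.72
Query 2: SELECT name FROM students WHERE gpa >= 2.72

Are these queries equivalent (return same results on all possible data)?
No, not equivalent

Query 1 returns: [('Oscar',), ('Heidi',), ('Grace',)]
Query 2 returns: [('Oscar',), ('Heidi',), ('Grace',), ('Dave',)]

Reason: > vs >= gives different results when gpa = 2.72 exists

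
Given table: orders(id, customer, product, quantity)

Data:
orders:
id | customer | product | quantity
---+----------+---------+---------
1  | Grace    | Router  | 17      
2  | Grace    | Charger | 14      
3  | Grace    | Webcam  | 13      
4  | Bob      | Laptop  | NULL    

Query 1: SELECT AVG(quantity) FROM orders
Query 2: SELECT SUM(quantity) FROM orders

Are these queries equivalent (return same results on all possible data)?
No, not equivalent

Query 1 returns: [(14.666666666666666,)]
Query 2 returns: [(44,)]

Reason: AVG vs SUM give different aggregate values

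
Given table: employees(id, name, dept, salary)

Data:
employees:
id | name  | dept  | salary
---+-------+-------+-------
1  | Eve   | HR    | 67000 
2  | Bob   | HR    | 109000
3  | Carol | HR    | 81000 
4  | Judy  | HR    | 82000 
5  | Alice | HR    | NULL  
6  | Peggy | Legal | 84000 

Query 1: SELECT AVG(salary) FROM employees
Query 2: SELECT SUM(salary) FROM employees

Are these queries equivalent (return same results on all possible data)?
No, not equivalent

Query 1 returns: [(84600.0,)]
Query 2 returns: [(423000,)]

Reason: AVG vs SUM give different aggregate values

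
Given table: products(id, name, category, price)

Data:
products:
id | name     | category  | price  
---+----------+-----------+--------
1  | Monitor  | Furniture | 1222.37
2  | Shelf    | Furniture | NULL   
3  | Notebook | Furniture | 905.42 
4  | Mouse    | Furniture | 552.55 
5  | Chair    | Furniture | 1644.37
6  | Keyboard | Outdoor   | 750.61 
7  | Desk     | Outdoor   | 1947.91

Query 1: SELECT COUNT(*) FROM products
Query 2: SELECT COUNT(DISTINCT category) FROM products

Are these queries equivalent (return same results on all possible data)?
No, not equivalent

Query 1 returns: [(7,)]
Query 2 returns: [(2,)]

Reason: COUNT(*) counts rows, COUNT(DISTINCT category) counts unique categorys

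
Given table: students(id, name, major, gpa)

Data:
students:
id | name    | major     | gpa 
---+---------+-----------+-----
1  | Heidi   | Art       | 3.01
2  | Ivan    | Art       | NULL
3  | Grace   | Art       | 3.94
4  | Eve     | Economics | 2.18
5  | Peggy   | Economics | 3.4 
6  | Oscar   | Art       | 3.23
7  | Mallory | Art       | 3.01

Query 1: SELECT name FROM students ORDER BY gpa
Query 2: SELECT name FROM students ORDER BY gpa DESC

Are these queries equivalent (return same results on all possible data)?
No, not equivalent

Query 1 returns: [('Ivan',), ('Eve',), ('Heidi',), ('Mallory',), ('Oscar',), ('Peggy',), ('Grace',)]
Query 2 returns: [('Grace',), ('Peggy',), ('Oscar',), ('Heidi',), ('Mallory',), ('Eve',), ('Ivan',)]

Reason: ASC vs DESC gives opposite ordering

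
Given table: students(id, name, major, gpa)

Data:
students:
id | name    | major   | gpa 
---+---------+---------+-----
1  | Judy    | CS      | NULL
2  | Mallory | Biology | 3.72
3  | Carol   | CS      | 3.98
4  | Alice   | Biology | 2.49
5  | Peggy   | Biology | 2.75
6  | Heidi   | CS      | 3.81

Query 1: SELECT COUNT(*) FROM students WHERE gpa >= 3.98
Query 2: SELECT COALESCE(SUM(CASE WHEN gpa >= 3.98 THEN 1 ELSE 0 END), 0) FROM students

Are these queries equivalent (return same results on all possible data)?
Yes, equivalent

Both queries return: [(1,)]

Reason: COUNT with WHERE vs conditional SUM (COALESCE handles empty-table NULL)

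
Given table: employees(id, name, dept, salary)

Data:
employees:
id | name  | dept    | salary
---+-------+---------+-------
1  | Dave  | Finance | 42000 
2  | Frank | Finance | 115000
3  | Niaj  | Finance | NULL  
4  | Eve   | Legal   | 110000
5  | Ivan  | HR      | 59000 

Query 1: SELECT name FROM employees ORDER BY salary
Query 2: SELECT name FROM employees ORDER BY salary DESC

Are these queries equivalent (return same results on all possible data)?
No, not equivalent

Query 1 returns: [('Niaj',), ('Dave',), ('Ivan',), ('Eve',), ('Frank',)]
Query 2 returns: [('Frank',), ('Eve',), ('Ivan',), ('Dave',), ('Niaj',)]

Reason: ASC vs DESC gives opposite ordering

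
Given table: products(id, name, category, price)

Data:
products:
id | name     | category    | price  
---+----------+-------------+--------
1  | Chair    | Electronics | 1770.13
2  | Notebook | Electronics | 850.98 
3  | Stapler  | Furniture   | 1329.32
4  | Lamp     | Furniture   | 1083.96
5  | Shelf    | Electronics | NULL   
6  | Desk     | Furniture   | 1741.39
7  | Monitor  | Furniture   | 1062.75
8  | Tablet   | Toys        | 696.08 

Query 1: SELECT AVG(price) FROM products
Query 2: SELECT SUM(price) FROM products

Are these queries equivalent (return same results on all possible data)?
No, not equivalent

Query 1 returns: [(1219.23,)]
Query 2 returns: [(8534.61,)]

Reason: AVG vs SUM give different aggregate values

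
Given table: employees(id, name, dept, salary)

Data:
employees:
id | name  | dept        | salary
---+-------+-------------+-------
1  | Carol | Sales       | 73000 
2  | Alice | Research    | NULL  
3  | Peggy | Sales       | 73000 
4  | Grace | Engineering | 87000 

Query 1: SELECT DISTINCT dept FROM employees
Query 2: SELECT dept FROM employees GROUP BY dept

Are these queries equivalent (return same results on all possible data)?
Yes, equivalent

Both queries return: [('Engineering',), ('Research',), ('Sales',)]

Reason: Both get unique depts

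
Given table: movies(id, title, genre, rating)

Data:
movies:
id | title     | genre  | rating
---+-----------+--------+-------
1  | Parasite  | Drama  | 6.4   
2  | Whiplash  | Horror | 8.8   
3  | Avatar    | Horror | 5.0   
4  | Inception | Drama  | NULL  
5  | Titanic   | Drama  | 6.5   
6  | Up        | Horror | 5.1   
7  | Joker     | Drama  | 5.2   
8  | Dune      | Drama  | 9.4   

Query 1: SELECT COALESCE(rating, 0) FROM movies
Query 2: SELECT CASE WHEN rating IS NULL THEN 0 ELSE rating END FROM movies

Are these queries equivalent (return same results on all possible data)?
Yes, equivalent

Both queries return: [(0,), (5.0,), (5.1,), (5.2,), (6.4,), (6.5,), (8.8,), (9.4,)]

Reason: COALESCE vs CASE for NULL handling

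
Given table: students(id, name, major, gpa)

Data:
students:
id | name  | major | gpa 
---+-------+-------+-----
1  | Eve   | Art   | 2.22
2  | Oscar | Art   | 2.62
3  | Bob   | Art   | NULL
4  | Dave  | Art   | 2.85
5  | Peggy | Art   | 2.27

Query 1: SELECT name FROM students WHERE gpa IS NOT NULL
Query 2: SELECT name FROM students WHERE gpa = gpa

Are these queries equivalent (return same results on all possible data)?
Yes, equivalent

Both queries return: [('Dave',), ('Eve',), ('Oscar',), ('Peggy',)]

Reason: IS NOT NULL vs self-equality (both exclude NULLs)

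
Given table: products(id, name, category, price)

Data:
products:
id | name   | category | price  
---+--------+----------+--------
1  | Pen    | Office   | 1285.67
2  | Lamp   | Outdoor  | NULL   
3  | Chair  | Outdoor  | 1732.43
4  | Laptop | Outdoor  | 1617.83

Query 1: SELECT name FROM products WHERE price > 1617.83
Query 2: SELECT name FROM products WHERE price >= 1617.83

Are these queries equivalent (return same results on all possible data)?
No, not equivalent

Query 1 returns: [('Chair',)]
Query 2 returns: [('Chair',), ('Laptop',)]

Reason: > vs >= gives different results when price = 1617.83 exists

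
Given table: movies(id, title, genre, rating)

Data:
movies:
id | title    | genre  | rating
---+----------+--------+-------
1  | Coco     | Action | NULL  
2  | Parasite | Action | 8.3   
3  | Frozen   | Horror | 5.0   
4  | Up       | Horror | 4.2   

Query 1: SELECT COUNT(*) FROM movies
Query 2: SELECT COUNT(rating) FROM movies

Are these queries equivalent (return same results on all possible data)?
No, not equivalent

Query 1 returns: [(4,)]
Query 2 returns: [(3,)]

Reason: COUNT(*) includes NULLs, COUNT(column) excludes them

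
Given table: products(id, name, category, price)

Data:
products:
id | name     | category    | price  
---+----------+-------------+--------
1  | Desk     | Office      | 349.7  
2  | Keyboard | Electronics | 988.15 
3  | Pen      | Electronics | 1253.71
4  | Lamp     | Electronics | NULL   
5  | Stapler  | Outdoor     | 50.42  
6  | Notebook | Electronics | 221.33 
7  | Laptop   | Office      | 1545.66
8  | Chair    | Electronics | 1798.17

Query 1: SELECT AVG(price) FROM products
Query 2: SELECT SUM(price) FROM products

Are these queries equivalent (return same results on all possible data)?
No, not equivalent

Query 1 returns: [(886.7342857142858,)]
Query 2 returns: [(6207.14,)]

Reason: AVG vs SUM give different aggregate values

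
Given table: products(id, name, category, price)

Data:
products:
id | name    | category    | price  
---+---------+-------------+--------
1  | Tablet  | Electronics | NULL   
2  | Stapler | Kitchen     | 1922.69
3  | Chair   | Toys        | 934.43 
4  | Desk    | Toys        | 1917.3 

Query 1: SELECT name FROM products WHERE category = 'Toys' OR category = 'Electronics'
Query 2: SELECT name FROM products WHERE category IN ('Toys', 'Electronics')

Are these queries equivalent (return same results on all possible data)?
Yes, equivalent

Both queries return: [('Chair',), ('Desk',), ('Tablet',)]

Reason: OR vs IN are equivalent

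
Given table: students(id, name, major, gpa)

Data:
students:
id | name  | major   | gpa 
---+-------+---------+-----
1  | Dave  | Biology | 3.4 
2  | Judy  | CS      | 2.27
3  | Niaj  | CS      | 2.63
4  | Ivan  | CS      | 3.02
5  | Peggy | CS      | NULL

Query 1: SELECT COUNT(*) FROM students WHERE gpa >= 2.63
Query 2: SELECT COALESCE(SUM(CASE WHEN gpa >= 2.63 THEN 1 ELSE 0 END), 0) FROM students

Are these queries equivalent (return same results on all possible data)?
Yes, equivalent

Both queries return: [(3,)]

Reason: COUNT with WHERE vs conditional SUM (COALESCE handles empty-table NULL)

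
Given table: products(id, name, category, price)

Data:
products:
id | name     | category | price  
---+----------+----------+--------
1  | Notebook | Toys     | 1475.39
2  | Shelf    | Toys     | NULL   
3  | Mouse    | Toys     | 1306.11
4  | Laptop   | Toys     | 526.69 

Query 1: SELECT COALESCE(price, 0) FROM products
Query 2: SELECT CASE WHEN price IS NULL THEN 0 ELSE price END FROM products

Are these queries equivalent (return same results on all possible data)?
Yes, equivalent

Both queries return: [(0,), (526.69,), (1306.11,), (1475.39,)]

Reason: COALESCE vs CASE for NULL handling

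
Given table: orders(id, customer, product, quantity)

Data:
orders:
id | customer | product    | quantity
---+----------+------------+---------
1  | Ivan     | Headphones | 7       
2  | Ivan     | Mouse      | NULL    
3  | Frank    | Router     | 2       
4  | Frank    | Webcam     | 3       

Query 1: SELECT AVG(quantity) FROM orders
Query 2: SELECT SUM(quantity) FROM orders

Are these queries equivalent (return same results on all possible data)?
No, not equivalent

Query 1 returns: [(4.0,)]
Query 2 returns: [(12,)]

Reason: AVG vs SUM give different aggregate values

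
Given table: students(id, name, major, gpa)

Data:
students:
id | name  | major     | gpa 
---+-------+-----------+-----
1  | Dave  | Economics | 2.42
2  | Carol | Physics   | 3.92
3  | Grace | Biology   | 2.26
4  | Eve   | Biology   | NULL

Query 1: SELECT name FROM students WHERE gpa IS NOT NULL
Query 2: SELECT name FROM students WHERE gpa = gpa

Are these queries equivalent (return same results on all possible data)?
Yes, equivalent

Both queries return: [('Carol',), ('Dave',), ('Grace',)]

Reason: IS NOT NULL vs self-equality (both exclude NULLs)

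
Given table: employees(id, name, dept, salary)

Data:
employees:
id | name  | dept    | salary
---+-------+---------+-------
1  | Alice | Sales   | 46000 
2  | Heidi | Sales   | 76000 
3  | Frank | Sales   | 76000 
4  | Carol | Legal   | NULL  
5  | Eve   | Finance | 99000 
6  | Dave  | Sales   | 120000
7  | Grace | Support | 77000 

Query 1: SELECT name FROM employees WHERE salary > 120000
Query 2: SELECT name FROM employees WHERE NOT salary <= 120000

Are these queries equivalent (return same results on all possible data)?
Yes, equivalent

Both queries return: []

Reason: Both filter salary > 120000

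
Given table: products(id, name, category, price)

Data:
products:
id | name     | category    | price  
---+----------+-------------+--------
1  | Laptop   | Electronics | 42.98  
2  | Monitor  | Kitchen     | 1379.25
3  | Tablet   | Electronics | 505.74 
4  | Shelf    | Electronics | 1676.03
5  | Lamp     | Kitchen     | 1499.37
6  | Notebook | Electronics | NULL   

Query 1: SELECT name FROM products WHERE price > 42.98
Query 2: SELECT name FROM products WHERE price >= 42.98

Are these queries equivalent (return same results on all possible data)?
No, not equivalent

Query 1 returns: [('Monitor',), ('Tablet',), ('Shelf',), ('Lamp',)]
Query 2 returns: [('Laptop',), ('Monitor',), ('Tablet',), ('Shelf',), ('Lamp',)]

Reason: > vs >= gives different results when price = 42.98 exists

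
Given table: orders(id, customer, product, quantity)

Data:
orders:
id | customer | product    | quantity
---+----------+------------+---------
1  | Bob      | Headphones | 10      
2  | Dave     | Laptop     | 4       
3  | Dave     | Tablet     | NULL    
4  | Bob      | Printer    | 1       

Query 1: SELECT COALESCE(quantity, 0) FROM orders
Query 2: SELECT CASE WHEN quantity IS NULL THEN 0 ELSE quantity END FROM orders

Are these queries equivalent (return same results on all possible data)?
Yes, equivalent

Both queries return: [(0,), (1,), (4,), (10,)]

Reason: COALESCE vs CASE for NULL handling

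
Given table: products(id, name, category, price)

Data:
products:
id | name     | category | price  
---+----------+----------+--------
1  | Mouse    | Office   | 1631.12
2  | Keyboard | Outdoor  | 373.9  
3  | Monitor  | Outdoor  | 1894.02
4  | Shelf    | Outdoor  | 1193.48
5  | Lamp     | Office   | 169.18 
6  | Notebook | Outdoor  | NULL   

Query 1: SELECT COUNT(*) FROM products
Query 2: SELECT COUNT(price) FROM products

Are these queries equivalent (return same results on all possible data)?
No, not equivalent

Query 1 returns: [(6,)]
Query 2 returns: [(5,)]

Reason: COUNT(*) includes NULLs, COUNT(column) excludes them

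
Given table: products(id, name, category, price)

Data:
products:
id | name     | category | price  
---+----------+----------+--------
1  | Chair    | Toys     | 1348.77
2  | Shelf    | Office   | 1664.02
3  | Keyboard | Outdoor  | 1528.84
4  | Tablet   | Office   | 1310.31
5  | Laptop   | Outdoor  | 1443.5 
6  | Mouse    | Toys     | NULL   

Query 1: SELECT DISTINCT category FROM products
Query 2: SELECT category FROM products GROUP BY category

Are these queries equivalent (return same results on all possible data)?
Yes, equivalent

Both queries return: [('Office',), ('Outdoor',), ('Toys',)]

Reason: Both get unique categorys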